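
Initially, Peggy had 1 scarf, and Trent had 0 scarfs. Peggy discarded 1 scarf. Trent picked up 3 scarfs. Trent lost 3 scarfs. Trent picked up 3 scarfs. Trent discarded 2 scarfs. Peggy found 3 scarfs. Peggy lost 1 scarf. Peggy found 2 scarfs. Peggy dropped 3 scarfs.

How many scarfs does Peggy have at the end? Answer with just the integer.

Tracking counts step by step:
Start: Peggy=1, Trent=0
Event 1 (Peggy -1): Peggy: 1 -> 0. State: Peggy=0, Trent=0
Event 2 (Trent +3): Trent: 0 -> 3. State: Peggy=0, Trent=3
Event 3 (Trent -3): Trent: 3 -> 0. State: Peggy=0, Trent=0
Event 4 (Trent +3): Trent: 0 -> 3. State: Peggy=0, Trent=3
Event 5 (Trent -2): Trent: 3 -> 1. State: Peggy=0, Trent=1
Event 6 (Peggy +3): Peggy: 0 -> 3. State: Peggy=3, Trent=1
Event 7 (Peggy -1): Peggy: 3 -> 2. State: Peggy=2, Trent=1
Event 8 (Peggy +2): Peggy: 2 -> 4. State: Peggy=4, Trent=1
Event 9 (Peggy -3): Peggy: 4 -> 1. State: Peggy=1, Trent=1

Peggy's final count: 1

Answer: 1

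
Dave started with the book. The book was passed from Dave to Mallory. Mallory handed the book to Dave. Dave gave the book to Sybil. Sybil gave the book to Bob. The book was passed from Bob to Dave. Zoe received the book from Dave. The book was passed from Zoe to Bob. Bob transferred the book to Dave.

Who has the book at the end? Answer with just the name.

Answer: Dave

Derivation:
Tracking the book through each event:
Start: Dave has the book.
After event 1: Mallory has the book.
After event 2: Dave has the book.
After event 3: Sybil has the book.
After event 4: Bob has the book.
After event 5: Dave has the book.
After event 6: Zoe has the book.
After event 7: Bob has the book.
After event 8: Dave has the book.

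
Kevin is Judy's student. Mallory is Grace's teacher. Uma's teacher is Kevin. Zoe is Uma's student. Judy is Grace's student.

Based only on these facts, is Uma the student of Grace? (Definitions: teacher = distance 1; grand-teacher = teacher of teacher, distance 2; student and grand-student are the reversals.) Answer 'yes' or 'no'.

Reconstructing the teacher chain from the given facts:
  Mallory -> Grace -> Judy -> Kevin -> Uma -> Zoe
(each arrow means 'teacher of the next')
Positions in the chain (0 = top):
  position of Mallory: 0
  position of Grace: 1
  position of Judy: 2
  position of Kevin: 3
  position of Uma: 4
  position of Zoe: 5

Uma is at position 4, Grace is at position 1; signed distance (j - i) = -3.
'student' requires j - i = -1. Actual distance is -3, so the relation does NOT hold.

Answer: no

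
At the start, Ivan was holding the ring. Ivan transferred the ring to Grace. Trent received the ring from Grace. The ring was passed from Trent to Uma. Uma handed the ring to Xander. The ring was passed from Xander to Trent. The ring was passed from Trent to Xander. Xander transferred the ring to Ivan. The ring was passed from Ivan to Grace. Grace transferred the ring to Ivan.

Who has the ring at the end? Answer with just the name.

Tracking the ring through each event:
Start: Ivan has the ring.
After event 1: Grace has the ring.
After event 2: Trent has the ring.
After event 3: Uma has the ring.
After event 4: Xander has the ring.
After event 5: Trent has the ring.
After event 6: Xander has the ring.
After event 7: Ivan has the ring.
After event 8: Grace has the ring.
After event 9: Ivan has the ring.

Answer: Ivan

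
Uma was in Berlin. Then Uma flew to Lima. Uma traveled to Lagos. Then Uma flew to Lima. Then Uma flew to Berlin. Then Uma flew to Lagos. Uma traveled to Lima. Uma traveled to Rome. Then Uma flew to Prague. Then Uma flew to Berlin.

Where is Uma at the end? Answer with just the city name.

Answer: Berlin

Derivation:
Tracking Uma's location:
Start: Uma is in Berlin.
After move 1: Berlin -> Lima. Uma is in Lima.
After move 2: Lima -> Lagos. Uma is in Lagos.
After move 3: Lagos -> Lima. Uma is in Lima.
After move 4: Lima -> Berlin. Uma is in Berlin.
After move 5: Berlin -> Lagos. Uma is in Lagos.
After move 6: Lagos -> Lima. Uma is in Lima.
After move 7: Lima -> Rome. Uma is in Rome.
After move 8: Rome -> Prague. Uma is in Prague.
After move 9: Prague -> Berlin. Uma is in Berlin.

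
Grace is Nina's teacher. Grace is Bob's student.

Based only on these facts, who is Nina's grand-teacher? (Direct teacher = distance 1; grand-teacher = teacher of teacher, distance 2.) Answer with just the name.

Reconstructing the teacher chain from the given facts:
  Bob -> Grace -> Nina
(each arrow means 'teacher of the next')
Positions in the chain (0 = top):
  position of Bob: 0
  position of Grace: 1
  position of Nina: 2

Nina is at position 2; the grand-teacher is 2 steps up the chain, i.e. position 0: Bob.

Answer: Bob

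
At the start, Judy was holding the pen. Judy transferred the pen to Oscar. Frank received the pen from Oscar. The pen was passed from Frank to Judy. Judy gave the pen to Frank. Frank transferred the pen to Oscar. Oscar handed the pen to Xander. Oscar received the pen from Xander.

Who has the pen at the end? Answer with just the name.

Answer: Oscar

Derivation:
Tracking the pen through each event:
Start: Judy has the pen.
After event 1: Oscar has the pen.
After event 2: Frank has the pen.
After event 3: Judy has the pen.
After event 4: Frank has the pen.
After event 5: Oscar has the pen.
After event 6: Xander has the pen.
After event 7: Oscar has the pen.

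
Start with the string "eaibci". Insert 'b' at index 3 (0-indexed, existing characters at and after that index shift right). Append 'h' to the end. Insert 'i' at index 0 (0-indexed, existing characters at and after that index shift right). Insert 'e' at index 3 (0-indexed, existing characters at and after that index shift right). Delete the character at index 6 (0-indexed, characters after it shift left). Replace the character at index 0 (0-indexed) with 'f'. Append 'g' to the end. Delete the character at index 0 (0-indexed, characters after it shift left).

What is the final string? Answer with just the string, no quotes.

Answer: eaeibcihg

Derivation:
Applying each edit step by step:
Start: "eaibci"
Op 1 (insert 'b' at idx 3): "eaibci" -> "eaibbci"
Op 2 (append 'h'): "eaibbci" -> "eaibbcih"
Op 3 (insert 'i' at idx 0): "eaibbcih" -> "ieaibbcih"
Op 4 (insert 'e' at idx 3): "ieaibbcih" -> "ieaeibbcih"
Op 5 (delete idx 6 = 'b'): "ieaeibbcih" -> "ieaeibcih"
Op 6 (replace idx 0: 'i' -> 'f'): "ieaeibcih" -> "feaeibcih"
Op 7 (append 'g'): "feaeibcih" -> "feaeibcihg"
Op 8 (delete idx 0 = 'f'): "feaeibcihg" -> "eaeibcihg"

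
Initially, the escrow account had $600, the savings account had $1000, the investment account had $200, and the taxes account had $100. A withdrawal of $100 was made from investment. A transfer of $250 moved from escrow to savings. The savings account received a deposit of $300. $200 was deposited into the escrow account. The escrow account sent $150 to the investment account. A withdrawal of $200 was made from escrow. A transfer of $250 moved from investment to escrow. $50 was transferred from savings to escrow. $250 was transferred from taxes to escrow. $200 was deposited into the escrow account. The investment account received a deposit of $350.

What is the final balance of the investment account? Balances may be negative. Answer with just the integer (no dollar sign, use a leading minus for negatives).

Answer: 350

Derivation:
Tracking account balances step by step:
Start: escrow=600, savings=1000, investment=200, taxes=100
Event 1 (withdraw 100 from investment): investment: 200 - 100 = 100. Balances: escrow=600, savings=1000, investment=100, taxes=100
Event 2 (transfer 250 escrow -> savings): escrow: 600 - 250 = 350, savings: 1000 + 250 = 1250. Balances: escrow=350, savings=1250, investment=100, taxes=100
Event 3 (deposit 300 to savings): savings: 1250 + 300 = 1550. Balances: escrow=350, savings=1550, investment=100, taxes=100
Event 4 (deposit 200 to escrow): escrow: 350 + 200 = 550. Balances: escrow=550, savings=1550, investment=100, taxes=100
Event 5 (transfer 150 escrow -> investment): escrow: 550 - 150 = 400, investment: 100 + 150 = 250. Balances: escrow=400, savings=1550, investment=250, taxes=100
Event 6 (withdraw 200 from escrow): escrow: 400 - 200 = 200. Balances: escrow=200, savings=1550, investment=250, taxes=100
Event 7 (transfer 250 investment -> escrow): investment: 250 - 250 = 0, escrow: 200 + 250 = 450. Balances: escrow=450, savings=1550, investment=0, taxes=100
Event 8 (transfer 50 savings -> escrow): savings: 1550 - 50 = 1500, escrow: 450 + 50 = 500. Balances: escrow=500, savings=1500, investment=0, taxes=100
Event 9 (transfer 250 taxes -> escrow): taxes: 100 - 250 = -150, escrow: 500 + 250 = 750. Balances: escrow=750, savings=1500, investment=0, taxes=-150
Event 10 (deposit 200 to escrow): escrow: 750 + 200 = 950. Balances: escrow=950, savings=1500, investment=0, taxes=-150
Event 11 (deposit 350 to investment): investment: 0 + 350 = 350. Balances: escrow=950, savings=1500, investment=350, taxes=-150

Final balance of investment: 350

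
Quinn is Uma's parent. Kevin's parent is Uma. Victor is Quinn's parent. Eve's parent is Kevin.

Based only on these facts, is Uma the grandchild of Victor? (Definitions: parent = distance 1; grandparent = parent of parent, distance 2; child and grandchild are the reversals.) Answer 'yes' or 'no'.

Reconstructing the parent chain from the given facts:
  Victor -> Quinn -> Uma -> Kevin -> Eve
(each arrow means 'parent of the next')
Positions in the chain (0 = top):
  position of Victor: 0
  position of Quinn: 1
  position of Uma: 2
  position of Kevin: 3
  position of Eve: 4

Uma is at position 2, Victor is at position 0; signed distance (j - i) = -2.
'grandchild' requires j - i = -2. Actual distance is -2, so the relation HOLDS.

Answer: yes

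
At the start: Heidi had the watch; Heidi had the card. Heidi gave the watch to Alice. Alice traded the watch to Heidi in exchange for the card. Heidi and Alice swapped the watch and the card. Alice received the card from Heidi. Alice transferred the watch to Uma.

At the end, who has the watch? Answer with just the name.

Tracking all object holders:
Start: watch:Heidi, card:Heidi
Event 1 (give watch: Heidi -> Alice). State: watch:Alice, card:Heidi
Event 2 (swap watch<->card: now watch:Heidi, card:Alice). State: watch:Heidi, card:Alice
Event 3 (swap watch<->card: now watch:Alice, card:Heidi). State: watch:Alice, card:Heidi
Event 4 (give card: Heidi -> Alice). State: watch:Alice, card:Alice
Event 5 (give watch: Alice -> Uma). State: watch:Uma, card:Alice

Final state: watch:Uma, card:Alice
The watch is held by Uma.

Answer: Uma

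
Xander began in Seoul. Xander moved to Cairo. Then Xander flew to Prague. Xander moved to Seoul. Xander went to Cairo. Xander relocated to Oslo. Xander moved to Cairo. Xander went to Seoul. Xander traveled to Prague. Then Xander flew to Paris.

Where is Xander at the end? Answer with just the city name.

Tracking Xander's location:
Start: Xander is in Seoul.
After move 1: Seoul -> Cairo. Xander is in Cairo.
After move 2: Cairo -> Prague. Xander is in Prague.
After move 3: Prague -> Seoul. Xander is in Seoul.
After move 4: Seoul -> Cairo. Xander is in Cairo.
After move 5: Cairo -> Oslo. Xander is in Oslo.
After move 6: Oslo -> Cairo. Xander is in Cairo.
After move 7: Cairo -> Seoul. Xander is in Seoul.
After move 8: Seoul -> Prague. Xander is in Prague.
After move 9: Prague -> Paris. Xander is in Paris.

Answer: Paris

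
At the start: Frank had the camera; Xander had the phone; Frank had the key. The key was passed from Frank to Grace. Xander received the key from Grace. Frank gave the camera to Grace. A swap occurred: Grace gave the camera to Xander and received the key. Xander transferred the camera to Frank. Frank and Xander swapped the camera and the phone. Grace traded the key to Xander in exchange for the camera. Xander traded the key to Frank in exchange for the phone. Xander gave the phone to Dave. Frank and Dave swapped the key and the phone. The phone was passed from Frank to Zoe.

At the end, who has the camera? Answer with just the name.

Tracking all object holders:
Start: camera:Frank, phone:Xander, key:Frank
Event 1 (give key: Frank -> Grace). State: camera:Frank, phone:Xander, key:Grace
Event 2 (give key: Grace -> Xander). State: camera:Frank, phone:Xander, key:Xander
Event 3 (give camera: Frank -> Grace). State: camera:Grace, phone:Xander, key:Xander
Event 4 (swap camera<->key: now camera:Xander, key:Grace). State: camera:Xander, phone:Xander, key:Grace
Event 5 (give camera: Xander -> Frank). State: camera:Frank, phone:Xander, key:Grace
Event 6 (swap camera<->phone: now camera:Xander, phone:Frank). State: camera:Xander, phone:Frank, key:Grace
Event 7 (swap key<->camera: now key:Xander, camera:Grace). State: camera:Grace, phone:Frank, key:Xander
Event 8 (swap key<->phone: now key:Frank, phone:Xander). State: camera:Grace, phone:Xander, key:Frank
Event 9 (give phone: Xander -> Dave). State: camera:Grace, phone:Dave, key:Frank
Event 10 (swap key<->phone: now key:Dave, phone:Frank). State: camera:Grace, phone:Frank, key:Dave
Event 11 (give phone: Frank -> Zoe). State: camera:Grace, phone:Zoe, key:Dave

Final state: camera:Grace, phone:Zoe, key:Dave
The camera is held by Grace.

Answer: Grace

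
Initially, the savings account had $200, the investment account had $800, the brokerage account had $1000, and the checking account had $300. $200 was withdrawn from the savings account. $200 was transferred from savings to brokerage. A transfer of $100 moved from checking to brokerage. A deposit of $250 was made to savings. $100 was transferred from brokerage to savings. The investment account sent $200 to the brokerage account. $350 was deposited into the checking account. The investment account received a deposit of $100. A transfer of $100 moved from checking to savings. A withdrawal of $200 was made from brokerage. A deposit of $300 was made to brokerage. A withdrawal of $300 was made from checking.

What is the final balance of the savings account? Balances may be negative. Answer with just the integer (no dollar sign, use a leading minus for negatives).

Answer: 250

Derivation:
Tracking account balances step by step:
Start: savings=200, investment=800, brokerage=1000, checking=300
Event 1 (withdraw 200 from savings): savings: 200 - 200 = 0. Balances: savings=0, investment=800, brokerage=1000, checking=300
Event 2 (transfer 200 savings -> brokerage): savings: 0 - 200 = -200, brokerage: 1000 + 200 = 1200. Balances: savings=-200, investment=800, brokerage=1200, checking=300
Event 3 (transfer 100 checking -> brokerage): checking: 300 - 100 = 200, brokerage: 1200 + 100 = 1300. Balances: savings=-200, investment=800, brokerage=1300, checking=200
Event 4 (deposit 250 to savings): savings: -200 + 250 = 50. Balances: savings=50, investment=800, brokerage=1300, checking=200
Event 5 (transfer 100 brokerage -> savings): brokerage: 1300 - 100 = 1200, savings: 50 + 100 = 150. Balances: savings=150, investment=800, brokerage=1200, checking=200
Event 6 (transfer 200 investment -> brokerage): investment: 800 - 200 = 600, brokerage: 1200 + 200 = 1400. Balances: savings=150, investment=600, brokerage=1400, checking=200
Event 7 (deposit 350 to checking): checking: 200 + 350 = 550. Balances: savings=150, investment=600, brokerage=1400, checking=550
Event 8 (deposit 100 to investment): investment: 600 + 100 = 700. Balances: savings=150, investment=700, brokerage=1400, checking=550
Event 9 (transfer 100 checking -> savings): checking: 550 - 100 = 450, savings: 150 + 100 = 250. Balances: savings=250, investment=700, brokerage=1400, checking=450
Event 10 (withdraw 200 from brokerage): brokerage: 1400 - 200 = 1200. Balances: savings=250, investment=700, brokerage=1200, checking=450
Event 11 (deposit 300 to brokerage): brokerage: 1200 + 300 = 1500. Balances: savings=250, investment=700, brokerage=1500, checking=450
Event 12 (withdraw 300 from checking): checking: 450 - 300 = 150. Balances: savings=250, investment=700, brokerage=1500, checking=150

Final balance of savings: 250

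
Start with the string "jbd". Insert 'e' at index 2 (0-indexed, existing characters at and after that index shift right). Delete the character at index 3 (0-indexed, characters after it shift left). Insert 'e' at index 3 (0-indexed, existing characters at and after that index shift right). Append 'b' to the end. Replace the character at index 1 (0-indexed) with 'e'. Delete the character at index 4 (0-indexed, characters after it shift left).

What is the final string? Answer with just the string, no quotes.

Applying each edit step by step:
Start: "jbd"
Op 1 (insert 'e' at idx 2): "jbd" -> "jbed"
Op 2 (delete idx 3 = 'd'): "jbed" -> "jbe"
Op 3 (insert 'e' at idx 3): "jbe" -> "jbee"
Op 4 (append 'b'): "jbee" -> "jbeeb"
Op 5 (replace idx 1: 'b' -> 'e'): "jbeeb" -> "jeeeb"
Op 6 (delete idx 4 = 'b'): "jeeeb" -> "jeee"

Answer: jeee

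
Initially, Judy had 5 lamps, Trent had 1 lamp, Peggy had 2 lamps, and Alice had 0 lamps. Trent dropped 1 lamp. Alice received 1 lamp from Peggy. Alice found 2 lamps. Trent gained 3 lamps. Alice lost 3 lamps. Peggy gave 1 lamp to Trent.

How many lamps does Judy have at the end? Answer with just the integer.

Tracking counts step by step:
Start: Judy=5, Trent=1, Peggy=2, Alice=0
Event 1 (Trent -1): Trent: 1 -> 0. State: Judy=5, Trent=0, Peggy=2, Alice=0
Event 2 (Peggy -> Alice, 1): Peggy: 2 -> 1, Alice: 0 -> 1. State: Judy=5, Trent=0, Peggy=1, Alice=1
Event 3 (Alice +2): Alice: 1 -> 3. State: Judy=5, Trent=0, Peggy=1, Alice=3
Event 4 (Trent +3): Trent: 0 -> 3. State: Judy=5, Trent=3, Peggy=1, Alice=3
Event 5 (Alice -3): Alice: 3 -> 0. State: Judy=5, Trent=3, Peggy=1, Alice=0
Event 6 (Peggy -> Trent, 1): Peggy: 1 -> 0, Trent: 3 -> 4. State: Judy=5, Trent=4, Peggy=0, Alice=0

Judy's final count: 5

Answer: 5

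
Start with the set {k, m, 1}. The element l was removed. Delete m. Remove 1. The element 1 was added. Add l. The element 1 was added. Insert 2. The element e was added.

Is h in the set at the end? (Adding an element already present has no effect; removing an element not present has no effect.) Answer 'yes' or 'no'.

Answer: no

Derivation:
Tracking the set through each operation:
Start: {1, k, m}
Event 1 (remove l): not present, no change. Set: {1, k, m}
Event 2 (remove m): removed. Set: {1, k}
Event 3 (remove 1): removed. Set: {k}
Event 4 (add 1): added. Set: {1, k}
Event 5 (add l): added. Set: {1, k, l}
Event 6 (add 1): already present, no change. Set: {1, k, l}
Event 7 (add 2): added. Set: {1, 2, k, l}
Event 8 (add e): added. Set: {1, 2, e, k, l}

Final set: {1, 2, e, k, l} (size 5)
h is NOT in the final set.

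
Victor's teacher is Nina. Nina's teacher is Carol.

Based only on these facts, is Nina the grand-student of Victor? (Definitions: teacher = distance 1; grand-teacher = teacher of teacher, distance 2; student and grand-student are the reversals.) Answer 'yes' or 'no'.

Answer: no

Derivation:
Reconstructing the teacher chain from the given facts:
  Carol -> Nina -> Victor
(each arrow means 'teacher of the next')
Positions in the chain (0 = top):
  position of Carol: 0
  position of Nina: 1
  position of Victor: 2

Nina is at position 1, Victor is at position 2; signed distance (j - i) = 1.
'grand-student' requires j - i = -2. Actual distance is 1, so the relation does NOT hold.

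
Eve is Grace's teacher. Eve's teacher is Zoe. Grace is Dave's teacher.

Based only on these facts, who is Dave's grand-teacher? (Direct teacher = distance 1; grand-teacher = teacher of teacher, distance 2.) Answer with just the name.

Reconstructing the teacher chain from the given facts:
  Zoe -> Eve -> Grace -> Dave
(each arrow means 'teacher of the next')
Positions in the chain (0 = top):
  position of Zoe: 0
  position of Eve: 1
  position of Grace: 2
  position of Dave: 3

Dave is at position 3; the grand-teacher is 2 steps up the chain, i.e. position 1: Eve.

Answer: Eve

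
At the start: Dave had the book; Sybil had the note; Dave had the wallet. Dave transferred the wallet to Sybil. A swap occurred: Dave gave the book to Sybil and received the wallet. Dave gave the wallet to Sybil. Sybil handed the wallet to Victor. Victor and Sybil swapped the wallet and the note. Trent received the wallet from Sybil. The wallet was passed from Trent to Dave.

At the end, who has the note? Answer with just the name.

Answer: Victor

Derivation:
Tracking all object holders:
Start: book:Dave, note:Sybil, wallet:Dave
Event 1 (give wallet: Dave -> Sybil). State: book:Dave, note:Sybil, wallet:Sybil
Event 2 (swap book<->wallet: now book:Sybil, wallet:Dave). State: book:Sybil, note:Sybil, wallet:Dave
Event 3 (give wallet: Dave -> Sybil). State: book:Sybil, note:Sybil, wallet:Sybil
Event 4 (give wallet: Sybil -> Victor). State: book:Sybil, note:Sybil, wallet:Victor
Event 5 (swap wallet<->note: now wallet:Sybil, note:Victor). State: book:Sybil, note:Victor, wallet:Sybil
Event 6 (give wallet: Sybil -> Trent). State: book:Sybil, note:Victor, wallet:Trent
Event 7 (give wallet: Trent -> Dave). State: book:Sybil, note:Victor, wallet:Dave

Final state: book:Sybil, note:Victor, wallet:Dave
The note is held by Victor.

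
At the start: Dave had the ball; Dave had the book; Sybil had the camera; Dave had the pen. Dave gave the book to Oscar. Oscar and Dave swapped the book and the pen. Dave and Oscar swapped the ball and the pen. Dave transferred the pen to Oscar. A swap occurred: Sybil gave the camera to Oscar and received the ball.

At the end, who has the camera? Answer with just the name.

Answer: Oscar

Derivation:
Tracking all object holders:
Start: ball:Dave, book:Dave, camera:Sybil, pen:Dave
Event 1 (give book: Dave -> Oscar). State: ball:Dave, book:Oscar, camera:Sybil, pen:Dave
Event 2 (swap book<->pen: now book:Dave, pen:Oscar). State: ball:Dave, book:Dave, camera:Sybil, pen:Oscar
Event 3 (swap ball<->pen: now ball:Oscar, pen:Dave). State: ball:Oscar, book:Dave, camera:Sybil, pen:Dave
Event 4 (give pen: Dave -> Oscar). State: ball:Oscar, book:Dave, camera:Sybil, pen:Oscar
Event 5 (swap camera<->ball: now camera:Oscar, ball:Sybil). State: ball:Sybil, book:Dave, camera:Oscar, pen:Oscar

Final state: ball:Sybil, book:Dave, camera:Oscar, pen:Oscar
The camera is held by Oscar.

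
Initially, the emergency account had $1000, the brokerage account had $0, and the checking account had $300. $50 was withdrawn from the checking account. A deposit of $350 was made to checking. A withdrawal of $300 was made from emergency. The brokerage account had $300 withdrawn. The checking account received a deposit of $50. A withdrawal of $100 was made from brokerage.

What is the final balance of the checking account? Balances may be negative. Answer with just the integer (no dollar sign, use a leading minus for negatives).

Answer: 650

Derivation:
Tracking account balances step by step:
Start: emergency=1000, brokerage=0, checking=300
Event 1 (withdraw 50 from checking): checking: 300 - 50 = 250. Balances: emergency=1000, brokerage=0, checking=250
Event 2 (deposit 350 to checking): checking: 250 + 350 = 600. Balances: emergency=1000, brokerage=0, checking=600
Event 3 (withdraw 300 from emergency): emergency: 1000 - 300 = 700. Balances: emergency=700, brokerage=0, checking=600
Event 4 (withdraw 300 from brokerage): brokerage: 0 - 300 = -300. Balances: emergency=700, brokerage=-300, checking=600
Event 5 (deposit 50 to checking): checking: 600 + 50 = 650. Balances: emergency=700, brokerage=-300, checking=650
Event 6 (withdraw 100 from brokerage): brokerage: -300 - 100 = -400. Balances: emergency=700, brokerage=-400, checking=650

Final balance of checking: 650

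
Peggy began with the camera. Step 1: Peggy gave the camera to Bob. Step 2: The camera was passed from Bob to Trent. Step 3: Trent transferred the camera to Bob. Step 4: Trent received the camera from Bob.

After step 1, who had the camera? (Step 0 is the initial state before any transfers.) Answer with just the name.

Answer: Bob

Derivation:
Tracking the camera holder through step 1:
After step 0 (start): Peggy
After step 1: Bob

At step 1, the holder is Bob.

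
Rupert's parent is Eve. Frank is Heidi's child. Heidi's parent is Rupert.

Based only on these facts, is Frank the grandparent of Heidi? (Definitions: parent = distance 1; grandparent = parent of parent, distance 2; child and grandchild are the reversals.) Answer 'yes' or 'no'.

Reconstructing the parent chain from the given facts:
  Eve -> Rupert -> Heidi -> Frank
(each arrow means 'parent of the next')
Positions in the chain (0 = top):
  position of Eve: 0
  position of Rupert: 1
  position of Heidi: 2
  position of Frank: 3

Frank is at position 3, Heidi is at position 2; signed distance (j - i) = -1.
'grandparent' requires j - i = 2. Actual distance is -1, so the relation does NOT hold.

Answer: no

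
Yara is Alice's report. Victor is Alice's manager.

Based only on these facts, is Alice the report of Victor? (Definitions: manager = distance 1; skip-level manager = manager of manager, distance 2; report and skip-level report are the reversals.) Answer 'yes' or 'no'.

Answer: yes

Derivation:
Reconstructing the manager chain from the given facts:
  Victor -> Alice -> Yara
(each arrow means 'manager of the next')
Positions in the chain (0 = top):
  position of Victor: 0
  position of Alice: 1
  position of Yara: 2

Alice is at position 1, Victor is at position 0; signed distance (j - i) = -1.
'report' requires j - i = -1. Actual distance is -1, so the relation HOLDS.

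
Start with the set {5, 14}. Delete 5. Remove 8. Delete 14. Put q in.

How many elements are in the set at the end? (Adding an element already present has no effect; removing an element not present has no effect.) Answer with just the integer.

Answer: 1

Derivation:
Tracking the set through each operation:
Start: {14, 5}
Event 1 (remove 5): removed. Set: {14}
Event 2 (remove 8): not present, no change. Set: {14}
Event 3 (remove 14): removed. Set: {}
Event 4 (add q): added. Set: {q}

Final set: {q} (size 1)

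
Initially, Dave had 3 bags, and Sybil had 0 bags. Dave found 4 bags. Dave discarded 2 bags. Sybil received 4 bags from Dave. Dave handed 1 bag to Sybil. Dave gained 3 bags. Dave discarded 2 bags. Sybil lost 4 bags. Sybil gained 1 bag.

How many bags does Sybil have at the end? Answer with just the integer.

Tracking counts step by step:
Start: Dave=3, Sybil=0
Event 1 (Dave +4): Dave: 3 -> 7. State: Dave=7, Sybil=0
Event 2 (Dave -2): Dave: 7 -> 5. State: Dave=5, Sybil=0
Event 3 (Dave -> Sybil, 4): Dave: 5 -> 1, Sybil: 0 -> 4. State: Dave=1, Sybil=4
Event 4 (Dave -> Sybil, 1): Dave: 1 -> 0, Sybil: 4 -> 5. State: Dave=0, Sybil=5
Event 5 (Dave +3): Dave: 0 -> 3. State: Dave=3, Sybil=5
Event 6 (Dave -2): Dave: 3 -> 1. State: Dave=1, Sybil=5
Event 7 (Sybil -4): Sybil: 5 -> 1. State: Dave=1, Sybil=1
Event 8 (Sybil +1): Sybil: 1 -> 2. State: Dave=1, Sybil=2

Sybil's final count: 2

Answer: 2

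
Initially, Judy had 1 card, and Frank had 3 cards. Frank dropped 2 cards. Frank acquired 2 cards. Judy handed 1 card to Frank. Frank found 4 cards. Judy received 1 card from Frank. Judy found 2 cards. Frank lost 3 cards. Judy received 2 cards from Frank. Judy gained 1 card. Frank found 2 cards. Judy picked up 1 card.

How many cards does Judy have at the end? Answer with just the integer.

Tracking counts step by step:
Start: Judy=1, Frank=3
Event 1 (Frank -2): Frank: 3 -> 1. State: Judy=1, Frank=1
Event 2 (Frank +2): Frank: 1 -> 3. State: Judy=1, Frank=3
Event 3 (Judy -> Frank, 1): Judy: 1 -> 0, Frank: 3 -> 4. State: Judy=0, Frank=4
Event 4 (Frank +4): Frank: 4 -> 8. State: Judy=0, Frank=8
Event 5 (Frank -> Judy, 1): Frank: 8 -> 7, Judy: 0 -> 1. State: Judy=1, Frank=7
Event 6 (Judy +2): Judy: 1 -> 3. State: Judy=3, Frank=7
Event 7 (Frank -3): Frank: 7 -> 4. State: Judy=3, Frank=4
Event 8 (Frank -> Judy, 2): Frank: 4 -> 2, Judy: 3 -> 5. State: Judy=5, Frank=2
Event 9 (Judy +1): Judy: 5 -> 6. State: Judy=6, Frank=2
Event 10 (Frank +2): Frank: 2 -> 4. State: Judy=6, Frank=4
Event 11 (Judy +1): Judy: 6 -> 7. State: Judy=7, Frank=4

Judy's final count: 7

Answer: 7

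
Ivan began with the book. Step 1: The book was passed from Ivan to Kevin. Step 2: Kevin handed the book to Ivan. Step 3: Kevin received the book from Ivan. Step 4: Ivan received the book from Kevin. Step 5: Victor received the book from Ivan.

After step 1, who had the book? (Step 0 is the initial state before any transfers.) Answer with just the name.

Tracking the book holder through step 1:
After step 0 (start): Ivan
After step 1: Kevin

At step 1, the holder is Kevin.

Answer: Kevin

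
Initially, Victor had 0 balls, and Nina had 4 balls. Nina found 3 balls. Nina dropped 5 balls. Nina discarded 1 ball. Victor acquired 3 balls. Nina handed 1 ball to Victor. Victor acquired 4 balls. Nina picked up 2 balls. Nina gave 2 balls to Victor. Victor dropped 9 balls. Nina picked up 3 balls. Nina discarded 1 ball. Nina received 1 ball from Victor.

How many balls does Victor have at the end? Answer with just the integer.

Tracking counts step by step:
Start: Victor=0, Nina=4
Event 1 (Nina +3): Nina: 4 -> 7. State: Victor=0, Nina=7
Event 2 (Nina -5): Nina: 7 -> 2. State: Victor=0, Nina=2
Event 3 (Nina -1): Nina: 2 -> 1. State: Victor=0, Nina=1
Event 4 (Victor +3): Victor: 0 -> 3. State: Victor=3, Nina=1
Event 5 (Nina -> Victor, 1): Nina: 1 -> 0, Victor: 3 -> 4. State: Victor=4, Nina=0
Event 6 (Victor +4): Victor: 4 -> 8. State: Victor=8, Nina=0
Event 7 (Nina +2): Nina: 0 -> 2. State: Victor=8, Nina=2
Event 8 (Nina -> Victor, 2): Nina: 2 -> 0, Victor: 8 -> 10. State: Victor=10, Nina=0
Event 9 (Victor -9): Victor: 10 -> 1. State: Victor=1, Nina=0
Event 10 (Nina +3): Nina: 0 -> 3. State: Victor=1, Nina=3
Event 11 (Nina -1): Nina: 3 -> 2. State: Victor=1, Nina=2
Event 12 (Victor -> Nina, 1): Victor: 1 -> 0, Nina: 2 -> 3. State: Victor=0, Nina=3

Victor's final count: 0

Answer: 0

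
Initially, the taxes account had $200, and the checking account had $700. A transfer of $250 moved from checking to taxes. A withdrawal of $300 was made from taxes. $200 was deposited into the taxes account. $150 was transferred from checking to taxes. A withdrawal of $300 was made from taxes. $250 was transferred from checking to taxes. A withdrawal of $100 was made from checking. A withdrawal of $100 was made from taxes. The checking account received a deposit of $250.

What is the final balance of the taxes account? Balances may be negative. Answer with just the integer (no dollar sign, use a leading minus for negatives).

Answer: 350

Derivation:
Tracking account balances step by step:
Start: taxes=200, checking=700
Event 1 (transfer 250 checking -> taxes): checking: 700 - 250 = 450, taxes: 200 + 250 = 450. Balances: taxes=450, checking=450
Event 2 (withdraw 300 from taxes): taxes: 450 - 300 = 150. Balances: taxes=150, checking=450
Event 3 (deposit 200 to taxes): taxes: 150 + 200 = 350. Balances: taxes=350, checking=450
Event 4 (transfer 150 checking -> taxes): checking: 450 - 150 = 300, taxes: 350 + 150 = 500. Balances: taxes=500, checking=300
Event 5 (withdraw 300 from taxes): taxes: 500 - 300 = 200. Balances: taxes=200, checking=300
Event 6 (transfer 250 checking -> taxes): checking: 300 - 250 = 50, taxes: 200 + 250 = 450. Balances: taxes=450, checking=50
Event 7 (withdraw 100 from checking): checking: 50 - 100 = -50. Balances: taxes=450, checking=-50
Event 8 (withdraw 100 from taxes): taxes: 450 - 100 = 350. Balances: taxes=350, checking=-50
Event 9 (deposit 250 to checking): checking: -50 + 250 = 200. Balances: taxes=350, checking=200

Final balance of taxes: 350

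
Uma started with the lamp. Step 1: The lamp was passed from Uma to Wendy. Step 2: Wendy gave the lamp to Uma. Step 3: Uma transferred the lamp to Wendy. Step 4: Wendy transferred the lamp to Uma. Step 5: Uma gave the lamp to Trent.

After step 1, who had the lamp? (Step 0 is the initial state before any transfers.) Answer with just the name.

Answer: Wendy

Derivation:
Tracking the lamp holder through step 1:
After step 0 (start): Uma
After step 1: Wendy

At step 1, the holder is Wendy.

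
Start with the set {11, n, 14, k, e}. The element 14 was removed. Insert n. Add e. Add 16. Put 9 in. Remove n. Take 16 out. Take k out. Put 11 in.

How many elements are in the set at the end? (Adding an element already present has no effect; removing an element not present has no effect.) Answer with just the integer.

Tracking the set through each operation:
Start: {11, 14, e, k, n}
Event 1 (remove 14): removed. Set: {11, e, k, n}
Event 2 (add n): already present, no change. Set: {11, e, k, n}
Event 3 (add e): already present, no change. Set: {11, e, k, n}
Event 4 (add 16): added. Set: {11, 16, e, k, n}
Event 5 (add 9): added. Set: {11, 16, 9, e, k, n}
Event 6 (remove n): removed. Set: {11, 16, 9, e, k}
Event 7 (remove 16): removed. Set: {11, 9, e, k}
Event 8 (remove k): removed. Set: {11, 9, e}
Event 9 (add 11): already present, no change. Set: {11, 9, e}

Final set: {11, 9, e} (size 3)

Answer: 3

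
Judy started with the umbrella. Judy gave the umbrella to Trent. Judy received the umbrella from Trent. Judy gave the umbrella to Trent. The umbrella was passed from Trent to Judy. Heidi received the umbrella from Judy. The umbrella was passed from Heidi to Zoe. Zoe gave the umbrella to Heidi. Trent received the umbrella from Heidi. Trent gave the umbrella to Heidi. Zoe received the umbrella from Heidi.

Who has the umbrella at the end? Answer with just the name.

Answer: Zoe

Derivation:
Tracking the umbrella through each event:
Start: Judy has the umbrella.
After event 1: Trent has the umbrella.
After event 2: Judy has the umbrella.
After event 3: Trent has the umbrella.
After event 4: Judy has the umbrella.
After event 5: Heidi has the umbrella.
After event 6: Zoe has the umbrella.
After event 7: Heidi has the umbrella.
After event 8: Trent has the umbrella.
After event 9: Heidi has the umbrella.
After event 10: Zoe has the umbrella.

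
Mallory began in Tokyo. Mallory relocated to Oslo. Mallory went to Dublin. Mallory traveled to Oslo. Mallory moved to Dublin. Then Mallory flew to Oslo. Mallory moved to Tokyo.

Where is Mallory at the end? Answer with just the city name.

Tracking Mallory's location:
Start: Mallory is in Tokyo.
After move 1: Tokyo -> Oslo. Mallory is in Oslo.
After move 2: Oslo -> Dublin. Mallory is in Dublin.
After move 3: Dublin -> Oslo. Mallory is in Oslo.
After move 4: Oslo -> Dublin. Mallory is in Dublin.
After move 5: Dublin -> Oslo. Mallory is in Oslo.
After move 6: Oslo -> Tokyo. Mallory is in Tokyo.

Answer: Tokyo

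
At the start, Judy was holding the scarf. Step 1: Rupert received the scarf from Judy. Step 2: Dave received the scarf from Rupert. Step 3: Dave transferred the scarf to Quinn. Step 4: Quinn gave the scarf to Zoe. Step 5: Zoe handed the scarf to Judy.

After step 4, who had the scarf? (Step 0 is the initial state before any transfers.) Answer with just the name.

Answer: Zoe

Derivation:
Tracking the scarf holder through step 4:
After step 0 (start): Judy
After step 1: Rupert
After step 2: Dave
After step 3: Quinn
After step 4: Zoe

At step 4, the holder is Zoe.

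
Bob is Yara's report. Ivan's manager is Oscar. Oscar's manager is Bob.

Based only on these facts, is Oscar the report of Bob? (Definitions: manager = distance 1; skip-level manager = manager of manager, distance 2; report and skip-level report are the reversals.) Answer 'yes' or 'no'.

Reconstructing the manager chain from the given facts:
  Yara -> Bob -> Oscar -> Ivan
(each arrow means 'manager of the next')
Positions in the chain (0 = top):
  position of Yara: 0
  position of Bob: 1
  position of Oscar: 2
  position of Ivan: 3

Oscar is at position 2, Bob is at position 1; signed distance (j - i) = -1.
'report' requires j - i = -1. Actual distance is -1, so the relation HOLDS.

Answer: yes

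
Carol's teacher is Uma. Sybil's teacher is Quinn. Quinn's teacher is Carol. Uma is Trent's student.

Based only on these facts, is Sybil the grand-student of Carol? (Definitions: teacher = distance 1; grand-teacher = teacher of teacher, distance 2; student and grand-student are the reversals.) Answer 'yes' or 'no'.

Answer: yes

Derivation:
Reconstructing the teacher chain from the given facts:
  Trent -> Uma -> Carol -> Quinn -> Sybil
(each arrow means 'teacher of the next')
Positions in the chain (0 = top):
  position of Trent: 0
  position of Uma: 1
  position of Carol: 2
  position of Quinn: 3
  position of Sybil: 4

Sybil is at position 4, Carol is at position 2; signed distance (j - i) = -2.
'grand-student' requires j - i = -2. Actual distance is -2, so the relation HOLDS.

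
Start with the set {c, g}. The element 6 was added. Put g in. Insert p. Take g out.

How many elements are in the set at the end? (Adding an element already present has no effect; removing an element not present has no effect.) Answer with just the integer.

Tracking the set through each operation:
Start: {c, g}
Event 1 (add 6): added. Set: {6, c, g}
Event 2 (add g): already present, no change. Set: {6, c, g}
Event 3 (add p): added. Set: {6, c, g, p}
Event 4 (remove g): removed. Set: {6, c, p}

Final set: {6, c, p} (size 3)

Answer: 3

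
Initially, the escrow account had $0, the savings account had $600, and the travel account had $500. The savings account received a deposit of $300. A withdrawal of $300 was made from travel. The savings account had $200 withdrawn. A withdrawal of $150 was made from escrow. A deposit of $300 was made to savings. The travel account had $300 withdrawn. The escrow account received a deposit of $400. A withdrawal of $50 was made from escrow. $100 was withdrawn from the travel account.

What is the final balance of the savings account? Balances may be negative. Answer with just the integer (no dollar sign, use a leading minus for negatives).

Tracking account balances step by step:
Start: escrow=0, savings=600, travel=500
Event 1 (deposit 300 to savings): savings: 600 + 300 = 900. Balances: escrow=0, savings=900, travel=500
Event 2 (withdraw 300 from travel): travel: 500 - 300 = 200. Balances: escrow=0, savings=900, travel=200
Event 3 (withdraw 200 from savings): savings: 900 - 200 = 700. Balances: escrow=0, savings=700, travel=200
Event 4 (withdraw 150 from escrow): escrow: 0 - 150 = -150. Balances: escrow=-150, savings=700, travel=200
Event 5 (deposit 300 to savings): savings: 700 + 300 = 1000. Balances: escrow=-150, savings=1000, travel=200
Event 6 (withdraw 300 from travel): travel: 200 - 300 = -100. Balances: escrow=-150, savings=1000, travel=-100
Event 7 (deposit 400 to escrow): escrow: -150 + 400 = 250. Balances: escrow=250, savings=1000, travel=-100
Event 8 (withdraw 50 from escrow): escrow: 250 - 50 = 200. Balances: escrow=200, savings=1000, travel=-100
Event 9 (withdraw 100 from travel): travel: -100 - 100 = -200. Balances: escrow=200, savings=1000, travel=-200

Final balance of savings: 1000

Answer: 1000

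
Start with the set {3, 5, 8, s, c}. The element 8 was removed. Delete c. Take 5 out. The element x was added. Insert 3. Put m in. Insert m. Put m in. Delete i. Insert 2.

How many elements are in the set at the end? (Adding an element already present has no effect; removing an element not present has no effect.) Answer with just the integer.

Tracking the set through each operation:
Start: {3, 5, 8, c, s}
Event 1 (remove 8): removed. Set: {3, 5, c, s}
Event 2 (remove c): removed. Set: {3, 5, s}
Event 3 (remove 5): removed. Set: {3, s}
Event 4 (add x): added. Set: {3, s, x}
Event 5 (add 3): already present, no change. Set: {3, s, x}
Event 6 (add m): added. Set: {3, m, s, x}
Event 7 (add m): already present, no change. Set: {3, m, s, x}
Event 8 (add m): already present, no change. Set: {3, m, s, x}
Event 9 (remove i): not present, no change. Set: {3, m, s, x}
Event 10 (add 2): added. Set: {2, 3, m, s, x}

Final set: {2, 3, m, s, x} (size 5)

Answer: 5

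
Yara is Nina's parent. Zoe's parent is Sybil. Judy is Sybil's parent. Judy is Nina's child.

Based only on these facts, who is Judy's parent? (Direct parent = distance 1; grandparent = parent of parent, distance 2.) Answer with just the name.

Answer: Nina

Derivation:
Reconstructing the parent chain from the given facts:
  Yara -> Nina -> Judy -> Sybil -> Zoe
(each arrow means 'parent of the next')
Positions in the chain (0 = top):
  position of Yara: 0
  position of Nina: 1
  position of Judy: 2
  position of Sybil: 3
  position of Zoe: 4

Judy is at position 2; the parent is 1 step up the chain, i.e. position 1: Nina.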